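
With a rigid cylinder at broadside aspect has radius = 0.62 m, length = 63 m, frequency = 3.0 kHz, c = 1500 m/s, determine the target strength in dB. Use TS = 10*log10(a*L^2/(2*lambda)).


33.91 dB


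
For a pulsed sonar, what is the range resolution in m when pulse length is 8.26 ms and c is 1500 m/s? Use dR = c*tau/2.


dR = c*tau/2 = 1500 * 8.26e-3 / 2 = 6.195

6.195 m


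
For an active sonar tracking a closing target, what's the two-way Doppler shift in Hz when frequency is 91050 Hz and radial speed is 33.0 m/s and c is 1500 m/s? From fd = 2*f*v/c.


fd = 2*f*v/c = 2 * 91050 * 33.0 / 1500 = 4006.2

4006.2 Hz


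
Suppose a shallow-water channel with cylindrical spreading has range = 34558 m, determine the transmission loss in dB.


45.39 dB


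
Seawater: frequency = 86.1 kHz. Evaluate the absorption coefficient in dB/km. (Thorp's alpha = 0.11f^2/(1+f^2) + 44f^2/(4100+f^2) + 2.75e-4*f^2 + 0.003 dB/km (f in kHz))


f^2 = 7413.21
alpha = 0.11*7413.21/(1+7413.21) + 44*7413.21/(4100+7413.21) + 2.75e-4*7413.21 + 0.003 = 30.483

30.483 dB/km


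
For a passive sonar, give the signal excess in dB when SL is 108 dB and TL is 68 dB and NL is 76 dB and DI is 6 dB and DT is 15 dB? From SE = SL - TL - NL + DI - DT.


-45 dB


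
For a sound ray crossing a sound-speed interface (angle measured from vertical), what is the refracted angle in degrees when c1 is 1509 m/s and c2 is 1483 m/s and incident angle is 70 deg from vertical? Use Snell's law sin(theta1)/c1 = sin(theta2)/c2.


sin(theta2) = (c2/c1)*sin(theta1) = (1483/1509)*sin(70 deg) = 0.9235
theta2 = arcsin(0.9235) = 67.44

67.44 deg


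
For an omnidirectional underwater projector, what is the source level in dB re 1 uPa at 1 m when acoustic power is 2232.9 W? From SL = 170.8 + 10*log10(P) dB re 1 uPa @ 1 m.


204.29 dB


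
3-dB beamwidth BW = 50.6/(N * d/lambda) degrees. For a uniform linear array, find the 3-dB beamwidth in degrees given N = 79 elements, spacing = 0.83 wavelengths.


BW = 50.6 / (79 * 0.83) = 50.6 / 65.57 = 0.77

0.77 deg


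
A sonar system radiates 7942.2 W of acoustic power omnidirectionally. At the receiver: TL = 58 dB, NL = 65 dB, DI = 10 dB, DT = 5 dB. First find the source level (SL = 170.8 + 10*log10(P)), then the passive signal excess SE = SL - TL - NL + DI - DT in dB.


Step 1: SL = 170.8 + 10*log10(7942.2) = 209.8 dB
Step 2: SE = SL - TL - NL + DI - DT = 209.8 - 58 - 65 + 10 - 5 = 91.8

91.8 dB


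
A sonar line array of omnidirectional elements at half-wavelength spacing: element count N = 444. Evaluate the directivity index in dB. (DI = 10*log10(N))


26.47 dB


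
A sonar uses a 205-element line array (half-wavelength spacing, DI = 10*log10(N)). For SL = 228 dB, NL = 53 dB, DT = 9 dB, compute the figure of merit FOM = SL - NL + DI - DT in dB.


Step 1: DI = 10*log10(205) = 23.12 dB
Step 2: FOM = SL - NL + DI - DT = 228 - 53 + 23.12 - 9 = 189.12

189.12 dB


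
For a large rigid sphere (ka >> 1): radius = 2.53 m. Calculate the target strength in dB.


TS = 10*log10(2.53^2 / 4) = 10*log10(1.600225) = 2.04

2.04 dB


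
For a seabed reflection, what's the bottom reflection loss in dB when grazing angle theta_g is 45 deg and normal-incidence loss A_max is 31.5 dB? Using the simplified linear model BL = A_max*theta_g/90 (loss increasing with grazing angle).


BL = A_max * theta_g / 90 = 31.5 * 45 / 90 = 15.75

15.75 dB


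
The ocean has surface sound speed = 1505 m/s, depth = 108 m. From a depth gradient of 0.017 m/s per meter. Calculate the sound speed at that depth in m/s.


c = 1505 + 0.017 * 108 = 1506.836

1506.836 m/s


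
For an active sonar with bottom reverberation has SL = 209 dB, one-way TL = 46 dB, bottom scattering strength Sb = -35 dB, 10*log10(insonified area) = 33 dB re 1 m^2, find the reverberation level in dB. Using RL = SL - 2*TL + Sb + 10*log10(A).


115 dB


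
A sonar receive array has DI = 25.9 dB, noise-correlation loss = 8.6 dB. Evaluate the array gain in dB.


17.3 dB


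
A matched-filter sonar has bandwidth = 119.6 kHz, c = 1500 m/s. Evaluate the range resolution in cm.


dR = c/(2*BW) = 1500 / (2 * 119.6e3) = 0.0063 m = 0.63 cm

0.63 cm


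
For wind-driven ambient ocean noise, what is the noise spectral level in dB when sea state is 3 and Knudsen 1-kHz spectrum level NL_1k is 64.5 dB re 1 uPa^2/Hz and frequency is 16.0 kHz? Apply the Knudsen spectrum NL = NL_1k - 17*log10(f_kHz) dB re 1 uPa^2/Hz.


NL = NL_1k - 17*log10(f_kHz) = 64.5 - 17*log10(16.0) = 64.5 - (20.47) = 44.03

44.03 dB


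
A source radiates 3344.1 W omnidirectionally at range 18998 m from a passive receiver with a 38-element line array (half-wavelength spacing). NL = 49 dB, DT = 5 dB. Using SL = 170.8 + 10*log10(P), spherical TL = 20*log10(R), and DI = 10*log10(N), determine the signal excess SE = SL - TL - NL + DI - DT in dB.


Step 1: SL = 170.8 + 10*log10(3344.1) = 206.04 dB
Step 2: TL = 20*log10(18998) = 85.57 dB
Step 3: DI = 10*log10(38) = 15.8 dB
Step 4: SE = SL - TL - NL + DI - DT = 206.04 - 85.57 - 49 + 15.8 - 5 = 82.27

82.27 dB


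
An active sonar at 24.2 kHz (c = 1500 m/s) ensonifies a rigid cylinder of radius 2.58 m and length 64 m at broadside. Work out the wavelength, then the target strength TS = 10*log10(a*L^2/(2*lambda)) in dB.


Step 1: lambda = c/f = 1500/24200 = 0.06198 m
Step 2: TS = 10*log10(a*L^2/(2*lambda)) = 10*log10(2.58*64^2/(2*0.06198)) = 49.31

49.31 dB


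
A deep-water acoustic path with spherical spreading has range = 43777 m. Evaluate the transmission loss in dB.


TL = 20*log10(43777) = 92.82

92.82 dB


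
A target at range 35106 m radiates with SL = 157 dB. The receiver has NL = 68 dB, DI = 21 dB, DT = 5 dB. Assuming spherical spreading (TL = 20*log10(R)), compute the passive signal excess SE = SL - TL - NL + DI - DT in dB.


14.09 dB


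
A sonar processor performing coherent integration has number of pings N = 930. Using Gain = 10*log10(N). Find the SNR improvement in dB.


29.68 dB


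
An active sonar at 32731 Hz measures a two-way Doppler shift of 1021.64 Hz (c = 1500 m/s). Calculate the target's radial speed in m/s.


23.41 m/s


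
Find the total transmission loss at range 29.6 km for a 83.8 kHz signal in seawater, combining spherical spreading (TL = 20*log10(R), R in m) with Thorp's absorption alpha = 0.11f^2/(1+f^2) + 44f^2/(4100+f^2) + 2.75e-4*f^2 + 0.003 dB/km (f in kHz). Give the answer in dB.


Step 1 (Thorp): alpha = 0.11*7022.44/(1+7022.44) + 44*7022.44/(4100+7022.44) + 2.75e-4*7022.44 + 0.003 = 29.8247 dB/km
Step 2: TL_spread = 20*log10(29600) = 89.43 dB
Step 3: TL_abs = alpha*R = 29.8247 * 29.6 = 882.81 dB
Step 4: TL_total = 89.43 + 882.81 = 972.24

972.24 dB


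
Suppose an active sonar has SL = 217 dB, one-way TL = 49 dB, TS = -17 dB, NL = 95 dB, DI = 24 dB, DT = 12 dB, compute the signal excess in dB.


19 dB


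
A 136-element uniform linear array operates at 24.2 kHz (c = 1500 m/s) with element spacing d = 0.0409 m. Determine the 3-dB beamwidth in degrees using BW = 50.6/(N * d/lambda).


Step 1: lambda = 1500/24200 = 0.06198 m
Step 2: d/lambda = 0.0409/0.06198 = 0.6599
Step 3: BW = 50.6/(N * d/lambda) = 50.6/(136 * 0.6599) = 0.56

0.56 deg


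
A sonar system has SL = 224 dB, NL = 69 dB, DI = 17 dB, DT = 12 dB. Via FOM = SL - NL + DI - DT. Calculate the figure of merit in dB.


160 dB


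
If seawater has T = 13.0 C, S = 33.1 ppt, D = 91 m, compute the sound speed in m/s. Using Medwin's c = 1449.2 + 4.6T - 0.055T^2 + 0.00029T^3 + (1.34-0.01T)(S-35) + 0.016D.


c = 1449.2 + 4.6*13.0 - 0.055*13.0^2 + 0.00029*13.0^3 + (1.34 - 0.01*13.0)*(33.1 - 35) + 0.016*91 = 1499.5

1499.5 m/s


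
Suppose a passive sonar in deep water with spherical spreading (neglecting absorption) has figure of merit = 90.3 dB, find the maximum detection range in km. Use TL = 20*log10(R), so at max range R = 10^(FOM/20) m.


At max range FOM = TL, so 20*log10(R) = 90.3
R = 10^(90.3/20) = 32734.07 m = 32.73 km

32.73 km


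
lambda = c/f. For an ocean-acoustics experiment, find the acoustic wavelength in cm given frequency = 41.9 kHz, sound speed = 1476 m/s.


lambda = c/f = 1476 / 41900 = 0.0352 m = 3.52 cm

3.52 cm


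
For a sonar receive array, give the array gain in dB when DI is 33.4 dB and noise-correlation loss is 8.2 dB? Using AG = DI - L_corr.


AG = DI - L_corr = 33.4 - 8.2 = 25.2

25.2 dB


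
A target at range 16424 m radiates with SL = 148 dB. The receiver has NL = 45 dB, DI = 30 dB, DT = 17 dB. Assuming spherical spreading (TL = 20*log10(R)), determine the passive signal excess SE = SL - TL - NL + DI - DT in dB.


Step 1: TL = 20*log10(16424) = 84.31 dB
Step 2: SE = 148 - 84.31 - 45 + 30 - 17 = 31.69

31.69 dB


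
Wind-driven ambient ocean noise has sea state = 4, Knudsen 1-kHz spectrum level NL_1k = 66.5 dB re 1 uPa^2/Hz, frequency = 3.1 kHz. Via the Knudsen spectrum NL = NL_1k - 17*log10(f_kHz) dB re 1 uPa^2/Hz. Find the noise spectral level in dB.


NL = NL_1k - 17*log10(f_kHz) = 66.5 - 17*log10(3.1) = 66.5 - (8.35) = 58.15

58.15 dB


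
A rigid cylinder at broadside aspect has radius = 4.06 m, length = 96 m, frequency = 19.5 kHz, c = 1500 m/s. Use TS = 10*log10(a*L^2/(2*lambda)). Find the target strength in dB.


53.86 dB


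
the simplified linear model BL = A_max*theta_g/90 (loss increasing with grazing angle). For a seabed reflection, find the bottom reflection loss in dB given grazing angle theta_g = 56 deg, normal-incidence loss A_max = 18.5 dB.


BL = A_max * theta_g / 90 = 18.5 * 56 / 90 = 11.51

11.51 dB


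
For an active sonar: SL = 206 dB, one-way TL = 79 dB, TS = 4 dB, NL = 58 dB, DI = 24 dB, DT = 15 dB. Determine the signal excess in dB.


SE = SL - 2*TL + TS - NL + DI - DT = 206 - 2*79 + (4) - 58 + 24 - 15 = 3

3 dB


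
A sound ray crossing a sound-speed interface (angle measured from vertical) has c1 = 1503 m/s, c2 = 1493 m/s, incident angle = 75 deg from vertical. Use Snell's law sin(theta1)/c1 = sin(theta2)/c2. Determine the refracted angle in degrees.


73.64 deg


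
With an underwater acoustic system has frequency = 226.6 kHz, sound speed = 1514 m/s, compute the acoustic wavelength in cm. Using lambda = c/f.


lambda = c/f = 1514 / 226600 = 0.0067 m = 0.67 cm

0.67 cm


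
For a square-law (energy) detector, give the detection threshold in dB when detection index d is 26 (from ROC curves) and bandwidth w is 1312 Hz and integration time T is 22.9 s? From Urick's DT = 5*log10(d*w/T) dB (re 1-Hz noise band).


DT = 5*log10(d*w/T) = 5*log10(26 * 1312 / 22.9) = 5*log10(1489.61) = 15.87

15.87 dB


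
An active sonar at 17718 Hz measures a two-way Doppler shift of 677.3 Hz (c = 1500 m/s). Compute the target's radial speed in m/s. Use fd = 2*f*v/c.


From fd = 2*f*v/c, v = c*fd/(2*f) = 1500 * 677.3 / (2*17718) = 28.67

28.67 m/s


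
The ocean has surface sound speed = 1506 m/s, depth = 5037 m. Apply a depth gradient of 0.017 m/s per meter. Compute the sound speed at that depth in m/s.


1591.629 m/s


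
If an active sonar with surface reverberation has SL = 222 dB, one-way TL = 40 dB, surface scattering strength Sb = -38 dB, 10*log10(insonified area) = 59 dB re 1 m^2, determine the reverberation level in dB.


163 dB


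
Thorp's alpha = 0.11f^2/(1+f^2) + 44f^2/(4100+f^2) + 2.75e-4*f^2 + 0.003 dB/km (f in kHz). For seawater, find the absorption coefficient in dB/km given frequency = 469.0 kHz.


f^2 = 219961.0
alpha = 0.11*219961.0/(1+219961.0) + 44*219961.0/(4100+219961.0) + 2.75e-4*219961.0 + 0.003 = 103.797

103.797 dB/km


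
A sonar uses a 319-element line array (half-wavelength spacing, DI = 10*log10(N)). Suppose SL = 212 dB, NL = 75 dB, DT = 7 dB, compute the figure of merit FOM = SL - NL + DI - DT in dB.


155.04 dB


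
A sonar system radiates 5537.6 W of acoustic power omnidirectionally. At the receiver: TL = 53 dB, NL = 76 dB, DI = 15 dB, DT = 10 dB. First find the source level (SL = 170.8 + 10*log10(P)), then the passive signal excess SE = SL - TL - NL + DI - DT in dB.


Step 1: SL = 170.8 + 10*log10(5537.6) = 208.23 dB
Step 2: SE = SL - TL - NL + DI - DT = 208.23 - 53 - 76 + 15 - 10 = 84.23

84.23 dB


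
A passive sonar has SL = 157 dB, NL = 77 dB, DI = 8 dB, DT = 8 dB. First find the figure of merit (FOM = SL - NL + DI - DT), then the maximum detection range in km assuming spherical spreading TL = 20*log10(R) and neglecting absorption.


Step 1: FOM = SL - NL + DI - DT = 157 - 77 + 8 - 8 = 80 dB
Step 2: at max range FOM = TL = 20*log10(R), so R = 10^(80/20) = 10000.0 m = 10.0 km

10.0 km


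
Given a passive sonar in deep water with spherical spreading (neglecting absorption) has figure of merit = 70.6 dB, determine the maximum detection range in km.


3.39 km


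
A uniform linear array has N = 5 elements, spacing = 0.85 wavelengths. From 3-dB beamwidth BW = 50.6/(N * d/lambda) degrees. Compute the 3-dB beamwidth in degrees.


11.91 deg


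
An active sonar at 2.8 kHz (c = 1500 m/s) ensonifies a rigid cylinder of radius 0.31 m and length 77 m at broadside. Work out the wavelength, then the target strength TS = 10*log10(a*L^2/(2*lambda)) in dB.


Step 1: lambda = c/f = 1500/2800 = 0.53571 m
Step 2: TS = 10*log10(a*L^2/(2*lambda)) = 10*log10(0.31*77^2/(2*0.53571)) = 32.34

32.34 dB


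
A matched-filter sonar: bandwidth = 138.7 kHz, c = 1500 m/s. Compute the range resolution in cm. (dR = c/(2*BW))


dR = c/(2*BW) = 1500 / (2 * 138.7e3) = 0.0054 m = 0.54 cm

0.54 cm


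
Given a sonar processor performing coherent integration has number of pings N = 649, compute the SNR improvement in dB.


Gain = 10*log10(649) = 28.12

28.12 dB


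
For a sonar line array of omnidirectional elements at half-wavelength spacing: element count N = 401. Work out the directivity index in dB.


DI = 10*log10(401) = 26.03

26.03 dB


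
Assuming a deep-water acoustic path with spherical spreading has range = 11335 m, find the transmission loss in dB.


TL = 20*log10(11335) = 81.09

81.09 dB


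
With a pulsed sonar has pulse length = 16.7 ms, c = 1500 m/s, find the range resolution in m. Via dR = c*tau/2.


12.525 m


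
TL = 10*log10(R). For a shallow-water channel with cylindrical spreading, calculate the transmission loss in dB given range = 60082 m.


TL = 10*log10(60082) = 47.79

47.79 dB


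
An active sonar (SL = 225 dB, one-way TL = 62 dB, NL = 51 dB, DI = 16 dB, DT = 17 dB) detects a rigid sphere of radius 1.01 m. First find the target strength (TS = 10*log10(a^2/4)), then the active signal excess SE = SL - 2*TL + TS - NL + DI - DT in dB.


Step 1: TS = 10*log10(1.01^2/4) = -5.93 dB
Step 2: SE = SL - 2*TL + TS - NL + DI - DT = 225 - 2*62 + (-5.93) - 51 + 16 - 17 = 43.07

43.07 dB


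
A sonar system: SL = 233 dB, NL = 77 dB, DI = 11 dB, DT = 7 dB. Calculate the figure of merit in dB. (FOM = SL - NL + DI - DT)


FOM = SL - NL + DI - DT = 233 - 77 + 11 - 7 = 160

160 dB


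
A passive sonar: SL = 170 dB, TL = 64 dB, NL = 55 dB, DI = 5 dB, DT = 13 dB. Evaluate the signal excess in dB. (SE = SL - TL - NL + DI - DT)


SE = SL - TL - NL + DI - DT = 170 - 64 - 55 + 5 - 13 = 43

43 dB


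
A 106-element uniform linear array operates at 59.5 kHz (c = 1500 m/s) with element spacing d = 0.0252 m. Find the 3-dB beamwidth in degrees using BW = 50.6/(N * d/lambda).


Step 1: lambda = 1500/59500 = 0.02521 m
Step 2: d/lambda = 0.0252/0.02521 = 0.9996
Step 3: BW = 50.6/(N * d/lambda) = 50.6/(106 * 0.9996) = 0.48

0.48 deg


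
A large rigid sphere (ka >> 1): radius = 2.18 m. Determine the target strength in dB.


0.75 dB


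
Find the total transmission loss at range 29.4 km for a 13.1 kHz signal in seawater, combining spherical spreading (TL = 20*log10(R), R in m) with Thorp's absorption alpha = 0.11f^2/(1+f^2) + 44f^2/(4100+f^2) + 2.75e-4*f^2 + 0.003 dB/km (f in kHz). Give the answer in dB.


Step 1 (Thorp): alpha = 0.11*171.61/(1+171.61) + 44*171.61/(4100+171.61) + 2.75e-4*171.61 + 0.003 = 1.9272 dB/km
Step 2: TL_spread = 20*log10(29400) = 89.37 dB
Step 3: TL_abs = alpha*R = 1.9272 * 29.4 = 56.66 dB
Step 4: TL_total = 89.37 + 56.66 = 146.03

146.03 dB


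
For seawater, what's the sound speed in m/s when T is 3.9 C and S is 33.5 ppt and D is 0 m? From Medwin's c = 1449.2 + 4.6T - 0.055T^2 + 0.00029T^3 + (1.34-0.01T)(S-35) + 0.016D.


c = 1449.2 + 4.6*3.9 - 0.055*3.9^2 + 0.00029*3.9^3 + (1.34 - 0.01*3.9)*(33.5 - 35) + 0.016*0 = 1464.37

1464.37 m/s


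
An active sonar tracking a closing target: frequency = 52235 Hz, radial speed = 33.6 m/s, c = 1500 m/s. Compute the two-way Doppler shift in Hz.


fd = 2*f*v/c = 2 * 52235 * 33.6 / 1500 = 2340.13

2340.13 Hz


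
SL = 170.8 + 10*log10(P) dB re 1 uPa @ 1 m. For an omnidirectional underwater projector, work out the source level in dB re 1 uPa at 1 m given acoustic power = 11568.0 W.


211.43 dB


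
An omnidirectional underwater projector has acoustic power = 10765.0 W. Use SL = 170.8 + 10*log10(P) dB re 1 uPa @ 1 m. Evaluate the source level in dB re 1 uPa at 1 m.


SL = 170.8 + 10*log10(10765.0) = 170.8 + 40.32 = 211.12

211.12 dB


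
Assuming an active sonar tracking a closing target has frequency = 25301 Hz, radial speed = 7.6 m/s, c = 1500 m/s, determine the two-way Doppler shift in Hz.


fd = 2*f*v/c = 2 * 25301 * 7.6 / 1500 = 256.38

256.38 Hz


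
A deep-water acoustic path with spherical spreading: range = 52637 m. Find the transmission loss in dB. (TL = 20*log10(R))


TL = 20*log10(52637) = 94.43

94.43 dB


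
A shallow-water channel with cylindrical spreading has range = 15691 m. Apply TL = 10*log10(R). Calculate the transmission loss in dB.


TL = 10*log10(15691) = 41.96

41.96 dB


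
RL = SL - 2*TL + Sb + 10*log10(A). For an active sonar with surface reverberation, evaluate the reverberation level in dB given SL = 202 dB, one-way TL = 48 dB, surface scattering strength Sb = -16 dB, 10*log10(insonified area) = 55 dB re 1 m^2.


RL = SL - 2*TL + Sb + 10*log10(A) = 202 - 2*48 + (-16) + 55 = 145

145 dB


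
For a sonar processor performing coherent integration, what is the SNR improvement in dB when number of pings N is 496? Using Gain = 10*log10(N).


Gain = 10*log10(496) = 26.95

26.95 dB


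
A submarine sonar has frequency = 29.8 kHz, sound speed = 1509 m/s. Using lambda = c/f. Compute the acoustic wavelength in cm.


lambda = c/f = 1509 / 29800 = 0.0506 m = 5.06 cm

5.06 cm


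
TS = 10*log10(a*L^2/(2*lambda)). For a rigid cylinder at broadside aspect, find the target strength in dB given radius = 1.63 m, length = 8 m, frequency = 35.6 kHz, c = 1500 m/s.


lambda = 1500/35600 = 0.04213 m
TS = 10*log10(1.63*8^2/(2*0.04213)) = 30.93

30.93 dB


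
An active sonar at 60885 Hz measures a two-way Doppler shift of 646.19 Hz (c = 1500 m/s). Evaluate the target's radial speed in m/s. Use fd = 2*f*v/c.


From fd = 2*f*v/c, v = c*fd/(2*f) = 1500 * 646.19 / (2*60885) = 7.96

7.96 m/s


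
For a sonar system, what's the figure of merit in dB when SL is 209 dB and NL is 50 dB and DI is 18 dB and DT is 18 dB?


FOM = SL - NL + DI - DT = 209 - 50 + 18 - 18 = 159

159 dB


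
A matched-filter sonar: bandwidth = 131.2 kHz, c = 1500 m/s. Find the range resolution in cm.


dR = c/(2*BW) = 1500 / (2 * 131.2e3) = 0.0057 m = 0.57 cm

0.57 cm


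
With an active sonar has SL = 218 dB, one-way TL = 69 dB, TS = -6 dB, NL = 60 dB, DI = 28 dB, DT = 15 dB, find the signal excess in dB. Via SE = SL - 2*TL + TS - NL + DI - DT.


27 dB


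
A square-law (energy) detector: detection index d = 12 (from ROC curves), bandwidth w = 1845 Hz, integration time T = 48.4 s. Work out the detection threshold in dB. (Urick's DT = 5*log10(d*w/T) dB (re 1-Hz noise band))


13.3 dB


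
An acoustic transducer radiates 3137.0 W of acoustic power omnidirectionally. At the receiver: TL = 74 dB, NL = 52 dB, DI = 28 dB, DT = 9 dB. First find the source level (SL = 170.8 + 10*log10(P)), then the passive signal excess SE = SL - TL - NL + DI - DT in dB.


Step 1: SL = 170.8 + 10*log10(3137.0) = 205.77 dB
Step 2: SE = SL - TL - NL + DI - DT = 205.77 - 74 - 52 + 28 - 9 = 98.77

98.77 dB


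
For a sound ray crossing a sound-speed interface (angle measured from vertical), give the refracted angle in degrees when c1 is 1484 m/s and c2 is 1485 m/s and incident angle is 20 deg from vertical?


sin(theta2) = (c2/c1)*sin(theta1) = (1485/1484)*sin(20 deg) = 0.34225
theta2 = arcsin(0.34225) = 20.01

20.01 deg


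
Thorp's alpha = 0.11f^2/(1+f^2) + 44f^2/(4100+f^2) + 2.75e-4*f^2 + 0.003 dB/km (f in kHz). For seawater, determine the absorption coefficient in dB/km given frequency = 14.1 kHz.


f^2 = 198.81
alpha = 0.11*198.81/(1+198.81) + 44*198.81/(4100+198.81) + 2.75e-4*198.81 + 0.003 = 2.202

2.202 dB/km


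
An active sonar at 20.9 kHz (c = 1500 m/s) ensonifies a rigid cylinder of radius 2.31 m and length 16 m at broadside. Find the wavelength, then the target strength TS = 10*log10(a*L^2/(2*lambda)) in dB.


Step 1: lambda = c/f = 1500/20900 = 0.07177 m
Step 2: TS = 10*log10(a*L^2/(2*lambda)) = 10*log10(2.31*16^2/(2*0.07177)) = 36.15

36.15 dB


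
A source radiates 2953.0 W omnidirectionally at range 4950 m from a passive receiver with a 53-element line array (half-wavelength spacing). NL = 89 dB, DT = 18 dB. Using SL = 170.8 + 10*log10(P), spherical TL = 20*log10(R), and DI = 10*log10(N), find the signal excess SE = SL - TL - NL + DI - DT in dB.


Step 1: SL = 170.8 + 10*log10(2953.0) = 205.5 dB
Step 2: TL = 20*log10(4950) = 73.89 dB
Step 3: DI = 10*log10(53) = 17.24 dB
Step 4: SE = SL - TL - NL + DI - DT = 205.5 - 73.89 - 89 + 17.24 - 18 = 41.85

41.85 dB


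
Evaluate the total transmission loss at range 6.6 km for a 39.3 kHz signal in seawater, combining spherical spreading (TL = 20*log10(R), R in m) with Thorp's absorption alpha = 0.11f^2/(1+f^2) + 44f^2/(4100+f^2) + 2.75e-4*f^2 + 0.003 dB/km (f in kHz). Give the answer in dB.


Step 1 (Thorp): alpha = 0.11*1544.49/(1+1544.49) + 44*1544.49/(4100+1544.49) + 2.75e-4*1544.49 + 0.003 = 12.5773 dB/km
Step 2: TL_spread = 20*log10(6600) = 76.39 dB
Step 3: TL_abs = alpha*R = 12.5773 * 6.6 = 83.01 dB
Step 4: TL_total = 76.39 + 83.01 = 159.4

159.4 dB


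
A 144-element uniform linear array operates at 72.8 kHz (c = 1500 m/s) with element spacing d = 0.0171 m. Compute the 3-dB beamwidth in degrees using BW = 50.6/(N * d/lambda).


Step 1: lambda = 1500/72800 = 0.0206 m
Step 2: d/lambda = 0.0171/0.0206 = 0.8301
Step 3: BW = 50.6/(N * d/lambda) = 50.6/(144 * 0.8301) = 0.42

0.42 deg


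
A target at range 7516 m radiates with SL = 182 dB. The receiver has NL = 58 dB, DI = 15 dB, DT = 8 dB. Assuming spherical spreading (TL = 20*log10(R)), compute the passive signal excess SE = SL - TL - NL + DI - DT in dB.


Step 1: TL = 20*log10(7516) = 77.52 dB
Step 2: SE = 182 - 77.52 - 58 + 15 - 8 = 53.48

53.48 dB


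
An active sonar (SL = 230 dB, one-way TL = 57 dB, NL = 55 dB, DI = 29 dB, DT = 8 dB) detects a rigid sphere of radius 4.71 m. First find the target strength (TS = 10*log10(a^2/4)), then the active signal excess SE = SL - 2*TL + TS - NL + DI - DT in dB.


Step 1: TS = 10*log10(4.71^2/4) = 7.44 dB
Step 2: SE = SL - 2*TL + TS - NL + DI - DT = 230 - 2*57 + (7.44) - 55 + 29 - 8 = 89.44

89.44 dB


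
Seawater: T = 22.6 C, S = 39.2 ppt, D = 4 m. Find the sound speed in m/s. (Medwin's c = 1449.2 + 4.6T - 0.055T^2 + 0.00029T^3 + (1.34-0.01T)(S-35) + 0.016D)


c = 1449.2 + 4.6*22.6 - 0.055*22.6^2 + 0.00029*22.6^3 + (1.34 - 0.01*22.6)*(39.2 - 35) + 0.016*4 = 1533.16

1533.16 m/s


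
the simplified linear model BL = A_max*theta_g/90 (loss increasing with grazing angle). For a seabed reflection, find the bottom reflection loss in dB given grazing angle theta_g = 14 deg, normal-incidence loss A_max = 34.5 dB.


BL = A_max * theta_g / 90 = 34.5 * 14 / 90 = 5.37

5.37 dB


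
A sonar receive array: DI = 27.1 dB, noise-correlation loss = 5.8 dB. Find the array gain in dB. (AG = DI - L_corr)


AG = DI - L_corr = 27.1 - 5.8 = 21.3

21.3 dB


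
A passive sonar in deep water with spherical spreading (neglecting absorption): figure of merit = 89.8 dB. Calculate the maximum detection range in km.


30.9 km


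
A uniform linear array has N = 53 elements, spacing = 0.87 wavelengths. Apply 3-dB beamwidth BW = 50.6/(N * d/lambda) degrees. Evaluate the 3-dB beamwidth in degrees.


1.1 deg


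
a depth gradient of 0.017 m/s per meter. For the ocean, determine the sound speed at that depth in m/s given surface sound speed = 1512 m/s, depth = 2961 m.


1562.337 m/s


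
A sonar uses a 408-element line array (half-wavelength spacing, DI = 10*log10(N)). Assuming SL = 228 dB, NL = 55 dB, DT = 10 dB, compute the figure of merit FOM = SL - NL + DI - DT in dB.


Step 1: DI = 10*log10(408) = 26.11 dB
Step 2: FOM = SL - NL + DI - DT = 228 - 55 + 26.11 - 10 = 189.11

189.11 dB


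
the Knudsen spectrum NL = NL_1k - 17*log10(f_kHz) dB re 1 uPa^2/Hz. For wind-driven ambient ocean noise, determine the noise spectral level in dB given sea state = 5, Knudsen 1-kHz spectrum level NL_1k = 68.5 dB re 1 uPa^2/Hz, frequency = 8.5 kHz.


52.7 dB


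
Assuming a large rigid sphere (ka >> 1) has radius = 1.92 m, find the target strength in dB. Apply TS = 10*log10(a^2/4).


TS = 10*log10(1.92^2 / 4) = 10*log10(0.9216) = -0.35

-0.35 dB


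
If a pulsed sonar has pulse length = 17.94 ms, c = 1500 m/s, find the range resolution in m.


dR = c*tau/2 = 1500 * 17.94e-3 / 2 = 13.455

13.455 m


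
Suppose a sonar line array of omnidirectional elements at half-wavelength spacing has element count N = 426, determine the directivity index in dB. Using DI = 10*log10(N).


DI = 10*log10(426) = 26.29

26.29 dB


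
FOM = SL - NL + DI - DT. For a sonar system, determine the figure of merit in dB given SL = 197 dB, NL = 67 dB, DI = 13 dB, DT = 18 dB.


125 dB


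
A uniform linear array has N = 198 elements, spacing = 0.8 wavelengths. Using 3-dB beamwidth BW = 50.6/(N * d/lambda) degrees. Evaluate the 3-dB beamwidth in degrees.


BW = 50.6 / (198 * 0.8) = 50.6 / 158.4 = 0.32

0.32 deg


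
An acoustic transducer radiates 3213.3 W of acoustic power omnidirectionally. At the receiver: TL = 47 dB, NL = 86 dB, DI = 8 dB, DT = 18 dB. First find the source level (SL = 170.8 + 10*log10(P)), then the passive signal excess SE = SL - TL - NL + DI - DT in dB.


Step 1: SL = 170.8 + 10*log10(3213.3) = 205.87 dB
Step 2: SE = SL - TL - NL + DI - DT = 205.87 - 47 - 86 + 8 - 18 = 62.87

62.87 dB


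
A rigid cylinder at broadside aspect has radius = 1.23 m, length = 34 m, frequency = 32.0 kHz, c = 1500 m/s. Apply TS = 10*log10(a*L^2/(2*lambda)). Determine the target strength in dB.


lambda = 1500/32000 = 0.04688 m
TS = 10*log10(1.23*34^2/(2*0.04688)) = 41.81

41.81 dB


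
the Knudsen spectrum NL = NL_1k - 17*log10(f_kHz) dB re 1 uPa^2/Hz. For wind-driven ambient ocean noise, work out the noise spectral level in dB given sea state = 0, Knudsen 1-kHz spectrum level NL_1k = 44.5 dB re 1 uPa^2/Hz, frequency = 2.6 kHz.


NL = NL_1k - 17*log10(f_kHz) = 44.5 - 17*log10(2.6) = 44.5 - (7.05) = 37.45

37.45 dB


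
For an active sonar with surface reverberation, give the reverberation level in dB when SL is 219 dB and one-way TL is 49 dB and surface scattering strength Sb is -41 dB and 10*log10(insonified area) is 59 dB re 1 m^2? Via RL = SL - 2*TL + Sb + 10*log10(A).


RL = SL - 2*TL + Sb + 10*log10(A) = 219 - 2*49 + (-41) + 59 = 139

139 dB


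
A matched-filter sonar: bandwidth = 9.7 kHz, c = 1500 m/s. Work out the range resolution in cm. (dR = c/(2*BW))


7.73 cm


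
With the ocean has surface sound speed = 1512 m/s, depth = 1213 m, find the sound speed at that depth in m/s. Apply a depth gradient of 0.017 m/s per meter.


1532.621 m/s


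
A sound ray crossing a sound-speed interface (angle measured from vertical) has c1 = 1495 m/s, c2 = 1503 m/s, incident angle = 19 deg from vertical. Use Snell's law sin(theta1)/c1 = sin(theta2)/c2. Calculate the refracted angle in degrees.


19.11 deg


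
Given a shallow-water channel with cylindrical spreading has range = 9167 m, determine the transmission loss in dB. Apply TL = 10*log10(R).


39.62 dB


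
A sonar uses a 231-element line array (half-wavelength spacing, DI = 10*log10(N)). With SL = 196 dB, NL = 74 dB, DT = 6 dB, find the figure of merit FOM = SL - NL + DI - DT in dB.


139.64 dB


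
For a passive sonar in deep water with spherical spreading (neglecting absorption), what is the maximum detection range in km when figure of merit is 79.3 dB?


At max range FOM = TL, so 20*log10(R) = 79.3
R = 10^(79.3/20) = 9225.71 m = 9.23 km

9.23 km


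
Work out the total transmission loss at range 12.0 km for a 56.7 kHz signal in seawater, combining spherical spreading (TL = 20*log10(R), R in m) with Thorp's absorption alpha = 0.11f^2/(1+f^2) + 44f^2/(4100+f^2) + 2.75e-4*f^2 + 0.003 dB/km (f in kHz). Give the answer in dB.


Step 1 (Thorp): alpha = 0.11*3214.89/(1+3214.89) + 44*3214.89/(4100+3214.89) + 2.75e-4*3214.89 + 0.003 = 20.335 dB/km
Step 2: TL_spread = 20*log10(12000) = 81.58 dB
Step 3: TL_abs = alpha*R = 20.335 * 12.0 = 244.02 dB
Step 4: TL_total = 81.58 + 244.02 = 325.6

325.6 dB


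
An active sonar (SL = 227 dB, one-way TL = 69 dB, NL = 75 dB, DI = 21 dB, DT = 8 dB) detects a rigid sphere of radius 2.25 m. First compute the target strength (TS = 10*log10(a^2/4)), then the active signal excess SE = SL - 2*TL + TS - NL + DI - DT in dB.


Step 1: TS = 10*log10(2.25^2/4) = 1.02 dB
Step 2: SE = SL - 2*TL + TS - NL + DI - DT = 227 - 2*69 + (1.02) - 75 + 21 - 8 = 28.02

28.02 dB


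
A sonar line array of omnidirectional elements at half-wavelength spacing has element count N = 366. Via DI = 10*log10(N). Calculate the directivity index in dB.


DI = 10*log10(366) = 25.63

25.63 dB


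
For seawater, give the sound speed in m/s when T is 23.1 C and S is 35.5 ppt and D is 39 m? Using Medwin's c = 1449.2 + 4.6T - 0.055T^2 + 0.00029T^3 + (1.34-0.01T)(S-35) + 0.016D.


c = 1449.2 + 4.6*23.1 - 0.055*23.1^2 + 0.00029*23.1^3 + (1.34 - 0.01*23.1)*(35.5 - 35) + 0.016*39 = 1530.86

1530.86 m/s


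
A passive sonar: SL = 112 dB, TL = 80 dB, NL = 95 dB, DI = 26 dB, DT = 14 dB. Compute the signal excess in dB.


SE = SL - TL - NL + DI - DT = 112 - 80 - 95 + 26 - 14 = -51

-51 dB


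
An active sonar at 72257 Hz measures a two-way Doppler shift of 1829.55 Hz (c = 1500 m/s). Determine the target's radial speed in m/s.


18.99 m/s


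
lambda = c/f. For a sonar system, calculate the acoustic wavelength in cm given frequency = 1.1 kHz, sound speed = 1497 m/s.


lambda = c/f = 1497 / 1100 = 1.3609 m = 136.09 cm

136.09 cm


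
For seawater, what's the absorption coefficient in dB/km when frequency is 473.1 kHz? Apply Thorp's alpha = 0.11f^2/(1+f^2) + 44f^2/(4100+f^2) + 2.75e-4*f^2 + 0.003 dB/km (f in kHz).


104.873 dB/km


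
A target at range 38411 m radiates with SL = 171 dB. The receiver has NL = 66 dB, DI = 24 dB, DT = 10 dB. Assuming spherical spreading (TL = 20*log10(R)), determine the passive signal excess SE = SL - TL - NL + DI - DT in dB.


Step 1: TL = 20*log10(38411) = 91.69 dB
Step 2: SE = 171 - 91.69 - 66 + 24 - 10 = 27.31

27.31 dB


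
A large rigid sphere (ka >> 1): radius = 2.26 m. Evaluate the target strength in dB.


TS = 10*log10(2.26^2 / 4) = 10*log10(1.2769) = 1.06

1.06 dB


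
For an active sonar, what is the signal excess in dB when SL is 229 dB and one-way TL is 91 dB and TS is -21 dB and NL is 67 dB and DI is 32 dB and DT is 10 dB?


SE = SL - 2*TL + TS - NL + DI - DT = 229 - 2*91 + (-21) - 67 + 32 - 10 = -19

-19 dB


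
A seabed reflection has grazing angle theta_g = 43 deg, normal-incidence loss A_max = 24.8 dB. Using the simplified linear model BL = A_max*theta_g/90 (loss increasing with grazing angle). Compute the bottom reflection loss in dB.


11.85 dB


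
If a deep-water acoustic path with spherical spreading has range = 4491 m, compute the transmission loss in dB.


73.05 dB


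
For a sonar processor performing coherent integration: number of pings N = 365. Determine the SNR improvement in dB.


Gain = 10*log10(365) = 25.62

25.62 dB


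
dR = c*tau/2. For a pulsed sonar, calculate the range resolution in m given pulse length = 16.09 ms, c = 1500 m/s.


dR = c*tau/2 = 1500 * 16.09e-3 / 2 = 12.0675

12.0675 m


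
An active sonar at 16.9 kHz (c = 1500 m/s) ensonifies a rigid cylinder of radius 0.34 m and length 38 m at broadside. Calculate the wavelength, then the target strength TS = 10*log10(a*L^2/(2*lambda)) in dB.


Step 1: lambda = c/f = 1500/16900 = 0.08876 m
Step 2: TS = 10*log10(a*L^2/(2*lambda)) = 10*log10(0.34*38^2/(2*0.08876)) = 34.42

34.42 dB


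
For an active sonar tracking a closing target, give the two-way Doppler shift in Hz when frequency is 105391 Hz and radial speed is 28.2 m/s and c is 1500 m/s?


fd = 2*f*v/c = 2 * 105391 * 28.2 / 1500 = 3962.7

3962.7 Hz


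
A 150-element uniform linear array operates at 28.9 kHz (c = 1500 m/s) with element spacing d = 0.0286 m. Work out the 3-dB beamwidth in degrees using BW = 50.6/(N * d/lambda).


0.61 deg


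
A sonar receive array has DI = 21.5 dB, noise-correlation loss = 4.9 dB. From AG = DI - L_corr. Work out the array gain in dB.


16.6 dB


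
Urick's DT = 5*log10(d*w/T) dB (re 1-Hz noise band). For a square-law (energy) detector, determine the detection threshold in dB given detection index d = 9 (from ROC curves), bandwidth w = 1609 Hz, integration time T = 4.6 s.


DT = 5*log10(d*w/T) = 5*log10(9 * 1609 / 4.6) = 5*log10(3148.04) = 17.49

17.49 dB


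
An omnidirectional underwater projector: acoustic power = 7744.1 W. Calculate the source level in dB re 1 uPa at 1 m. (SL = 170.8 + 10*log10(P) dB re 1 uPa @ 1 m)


SL = 170.8 + 10*log10(7744.1) = 170.8 + 38.89 = 209.69

209.69 dB


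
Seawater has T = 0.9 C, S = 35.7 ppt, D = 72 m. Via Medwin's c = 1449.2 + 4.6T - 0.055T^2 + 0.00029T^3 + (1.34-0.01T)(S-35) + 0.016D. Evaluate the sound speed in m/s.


c = 1449.2 + 4.6*0.9 - 0.055*0.9^2 + 0.00029*0.9^3 + (1.34 - 0.01*0.9)*(35.7 - 35) + 0.016*72 = 1455.38

1455.38 m/s


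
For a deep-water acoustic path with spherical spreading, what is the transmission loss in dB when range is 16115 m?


84.14 dB


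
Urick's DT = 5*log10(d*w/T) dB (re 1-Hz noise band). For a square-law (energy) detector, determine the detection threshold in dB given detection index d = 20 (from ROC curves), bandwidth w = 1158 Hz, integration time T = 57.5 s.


DT = 5*log10(d*w/T) = 5*log10(20 * 1158 / 57.5) = 5*log10(402.78) = 13.03

13.03 dB


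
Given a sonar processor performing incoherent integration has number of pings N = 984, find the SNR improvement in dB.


Gain = 5*log10(984) = 14.96

14.96 dB


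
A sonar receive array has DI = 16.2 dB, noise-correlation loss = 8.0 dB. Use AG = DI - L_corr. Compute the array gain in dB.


8.2 dB


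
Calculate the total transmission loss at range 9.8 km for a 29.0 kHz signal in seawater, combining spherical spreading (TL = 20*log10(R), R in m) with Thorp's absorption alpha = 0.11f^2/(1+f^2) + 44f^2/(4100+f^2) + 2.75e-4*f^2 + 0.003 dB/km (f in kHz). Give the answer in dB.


156.59 dB


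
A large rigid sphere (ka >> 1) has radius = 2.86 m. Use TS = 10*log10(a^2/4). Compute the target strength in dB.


3.11 dB


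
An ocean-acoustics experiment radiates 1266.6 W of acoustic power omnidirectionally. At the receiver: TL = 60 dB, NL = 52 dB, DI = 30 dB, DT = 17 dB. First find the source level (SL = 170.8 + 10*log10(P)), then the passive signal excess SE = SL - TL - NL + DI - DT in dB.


Step 1: SL = 170.8 + 10*log10(1266.6) = 201.83 dB
Step 2: SE = SL - TL - NL + DI - DT = 201.83 - 60 - 52 + 30 - 17 = 102.83

102.83 dB


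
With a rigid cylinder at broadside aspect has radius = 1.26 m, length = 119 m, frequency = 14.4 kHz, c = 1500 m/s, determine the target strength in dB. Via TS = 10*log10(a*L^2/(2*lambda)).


lambda = 1500/14400 = 0.10417 m
TS = 10*log10(1.26*119^2/(2*0.10417)) = 49.33

49.33 dB


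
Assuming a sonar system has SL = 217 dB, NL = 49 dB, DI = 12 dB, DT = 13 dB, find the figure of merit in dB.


FOM = SL - NL + DI - DT = 217 - 49 + 12 - 13 = 167

167 dB


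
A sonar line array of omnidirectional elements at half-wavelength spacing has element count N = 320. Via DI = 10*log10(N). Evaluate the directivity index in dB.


25.05 dB


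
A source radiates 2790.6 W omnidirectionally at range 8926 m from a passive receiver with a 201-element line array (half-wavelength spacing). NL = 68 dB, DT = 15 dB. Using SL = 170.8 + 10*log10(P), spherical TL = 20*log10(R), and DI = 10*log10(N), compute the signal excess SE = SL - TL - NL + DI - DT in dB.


66.28 dB


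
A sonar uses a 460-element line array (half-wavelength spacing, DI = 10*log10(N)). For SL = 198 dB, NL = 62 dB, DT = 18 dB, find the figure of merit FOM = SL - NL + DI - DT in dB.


Step 1: DI = 10*log10(460) = 26.63 dB
Step 2: FOM = SL - NL + DI - DT = 198 - 62 + 26.63 - 18 = 144.63

144.63 dB


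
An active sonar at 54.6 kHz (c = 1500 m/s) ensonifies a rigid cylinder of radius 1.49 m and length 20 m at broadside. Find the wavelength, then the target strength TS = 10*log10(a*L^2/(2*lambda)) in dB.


Step 1: lambda = c/f = 1500/54600 = 0.02747 m
Step 2: TS = 10*log10(a*L^2/(2*lambda)) = 10*log10(1.49*20^2/(2*0.02747)) = 40.35

40.35 dB


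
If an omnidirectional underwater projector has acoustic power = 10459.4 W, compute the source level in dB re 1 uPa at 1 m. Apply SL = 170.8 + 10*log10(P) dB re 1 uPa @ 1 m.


SL = 170.8 + 10*log10(10459.4) = 170.8 + 40.2 = 211.0

211.0 dB


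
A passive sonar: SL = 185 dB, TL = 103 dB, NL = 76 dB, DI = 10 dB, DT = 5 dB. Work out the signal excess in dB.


SE = SL - TL - NL + DI - DT = 185 - 103 - 76 + 10 - 5 = 11

11 dB


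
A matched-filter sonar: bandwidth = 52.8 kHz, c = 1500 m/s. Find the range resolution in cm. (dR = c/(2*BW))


dR = c/(2*BW) = 1500 / (2 * 52.8e3) = 0.0142 m = 1.42 cm

1.42 cm


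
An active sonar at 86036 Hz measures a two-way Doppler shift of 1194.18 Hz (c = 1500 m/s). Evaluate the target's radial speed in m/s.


From fd = 2*f*v/c, v = c*fd/(2*f) = 1500 * 1194.18 / (2*86036) = 10.41

10.41 m/s


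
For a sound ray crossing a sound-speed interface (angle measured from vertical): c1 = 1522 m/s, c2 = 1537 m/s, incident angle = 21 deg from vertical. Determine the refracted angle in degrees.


21.22 deg


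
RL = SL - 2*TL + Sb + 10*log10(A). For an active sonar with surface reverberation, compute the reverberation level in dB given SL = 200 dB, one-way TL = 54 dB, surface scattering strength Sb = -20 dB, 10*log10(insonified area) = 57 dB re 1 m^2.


RL = SL - 2*TL + Sb + 10*log10(A) = 200 - 2*54 + (-20) + 57 = 129

129 dB


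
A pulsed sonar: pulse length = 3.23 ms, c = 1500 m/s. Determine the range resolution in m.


dR = c*tau/2 = 1500 * 3.23e-3 / 2 = 2.4225

2.4225 m


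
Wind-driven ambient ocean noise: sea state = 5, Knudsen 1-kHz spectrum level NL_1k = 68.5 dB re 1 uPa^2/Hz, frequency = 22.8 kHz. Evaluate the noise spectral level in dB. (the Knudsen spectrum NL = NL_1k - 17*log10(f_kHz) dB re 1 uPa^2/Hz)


NL = NL_1k - 17*log10(f_kHz) = 68.5 - 17*log10(22.8) = 68.5 - (23.08) = 45.42

45.42 dB


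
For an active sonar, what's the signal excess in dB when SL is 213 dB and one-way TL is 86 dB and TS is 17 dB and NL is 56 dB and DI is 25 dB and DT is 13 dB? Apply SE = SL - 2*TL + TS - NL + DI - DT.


14 dB


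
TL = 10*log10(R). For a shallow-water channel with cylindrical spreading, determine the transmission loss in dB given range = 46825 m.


TL = 10*log10(46825) = 46.7

46.7 dB
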